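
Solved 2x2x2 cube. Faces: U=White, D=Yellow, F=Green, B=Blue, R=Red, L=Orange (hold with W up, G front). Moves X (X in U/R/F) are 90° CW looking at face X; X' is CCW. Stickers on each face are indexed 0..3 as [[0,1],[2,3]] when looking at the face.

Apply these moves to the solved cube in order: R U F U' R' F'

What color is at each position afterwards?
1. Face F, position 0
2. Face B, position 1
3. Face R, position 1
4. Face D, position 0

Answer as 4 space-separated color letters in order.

After move 1 (R): R=RRRR U=WGWG F=GYGY D=YBYB B=WBWB
After move 2 (U): U=WWGG F=RRGY R=WBRR B=OOWB L=GYOO
After move 3 (F): F=GRYR U=WWOY R=GBGR D=RWYB L=GYOB
After move 4 (U'): U=WYWO F=GYYR R=GRGR B=GBWB L=OOOB
After move 5 (R'): R=RRGG U=WWWG F=GYYO D=RYYR B=BBWB
After move 6 (F'): F=YOGY U=WWRG R=YRRG D=OBYR L=OGOW
Query 1: F[0] = Y
Query 2: B[1] = B
Query 3: R[1] = R
Query 4: D[0] = O

Answer: Y B R O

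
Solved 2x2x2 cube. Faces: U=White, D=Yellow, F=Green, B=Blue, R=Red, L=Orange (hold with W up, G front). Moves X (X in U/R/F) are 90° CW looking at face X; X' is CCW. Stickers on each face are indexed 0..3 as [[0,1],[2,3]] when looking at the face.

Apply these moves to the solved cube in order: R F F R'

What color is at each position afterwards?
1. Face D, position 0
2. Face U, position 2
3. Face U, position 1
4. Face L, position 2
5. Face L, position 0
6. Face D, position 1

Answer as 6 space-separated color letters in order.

After move 1 (R): R=RRRR U=WGWG F=GYGY D=YBYB B=WBWB
After move 2 (F): F=GGYY U=WGOO R=WRGR D=RRYB L=OYOB
After move 3 (F): F=YGYG U=WGBY R=OROR D=GWYB L=OROR
After move 4 (R'): R=RROO U=WWBW F=YGYY D=GGYG B=BBWB
Query 1: D[0] = G
Query 2: U[2] = B
Query 3: U[1] = W
Query 4: L[2] = O
Query 5: L[0] = O
Query 6: D[1] = G

Answer: G B W O O G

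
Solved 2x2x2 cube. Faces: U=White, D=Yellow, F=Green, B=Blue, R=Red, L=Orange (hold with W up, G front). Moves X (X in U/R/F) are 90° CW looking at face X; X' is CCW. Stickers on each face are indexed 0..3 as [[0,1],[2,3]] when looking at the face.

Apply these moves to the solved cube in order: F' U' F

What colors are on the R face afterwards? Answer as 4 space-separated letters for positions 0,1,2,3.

Answer: W G R R

Derivation:
After move 1 (F'): F=GGGG U=WWRR R=YRYR D=OOYY L=OWOW
After move 2 (U'): U=WRWR F=OWGG R=GGYR B=YRBB L=BBOW
After move 3 (F): F=GOGW U=WRWB R=WGRR D=YGYY L=BOOO
Query: R face = WGRR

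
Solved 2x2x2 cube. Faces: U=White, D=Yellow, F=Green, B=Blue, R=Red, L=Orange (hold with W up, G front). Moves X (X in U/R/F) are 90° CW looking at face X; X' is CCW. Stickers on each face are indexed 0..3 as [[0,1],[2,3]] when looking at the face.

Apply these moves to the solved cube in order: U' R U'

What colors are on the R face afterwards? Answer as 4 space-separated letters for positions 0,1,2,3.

After move 1 (U'): U=WWWW F=OOGG R=GGRR B=RRBB L=BBOO
After move 2 (R): R=RGRG U=WOWG F=OYGY D=YBYR B=WRWB
After move 3 (U'): U=OGWW F=BBGY R=OYRG B=RGWB L=WROO
Query: R face = OYRG

Answer: O Y R G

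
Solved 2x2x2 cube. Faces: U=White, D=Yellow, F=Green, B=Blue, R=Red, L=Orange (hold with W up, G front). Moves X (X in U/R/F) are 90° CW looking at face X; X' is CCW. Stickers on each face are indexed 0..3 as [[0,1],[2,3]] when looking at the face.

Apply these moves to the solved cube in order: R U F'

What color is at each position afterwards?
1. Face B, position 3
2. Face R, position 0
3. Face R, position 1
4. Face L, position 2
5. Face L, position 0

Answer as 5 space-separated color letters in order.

After move 1 (R): R=RRRR U=WGWG F=GYGY D=YBYB B=WBWB
After move 2 (U): U=WWGG F=RRGY R=WBRR B=OOWB L=GYOO
After move 3 (F'): F=RYRG U=WWWR R=BBYR D=YOYB L=GGOG
Query 1: B[3] = B
Query 2: R[0] = B
Query 3: R[1] = B
Query 4: L[2] = O
Query 5: L[0] = G

Answer: B B B O G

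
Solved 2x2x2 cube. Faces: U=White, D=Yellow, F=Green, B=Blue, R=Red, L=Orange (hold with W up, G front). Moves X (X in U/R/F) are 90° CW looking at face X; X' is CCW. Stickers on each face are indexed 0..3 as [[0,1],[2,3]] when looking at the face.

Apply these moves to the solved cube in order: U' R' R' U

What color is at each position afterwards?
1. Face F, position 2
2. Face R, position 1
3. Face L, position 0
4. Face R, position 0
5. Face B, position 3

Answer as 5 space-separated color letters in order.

Answer: G R O G B

Derivation:
After move 1 (U'): U=WWWW F=OOGG R=GGRR B=RRBB L=BBOO
After move 2 (R'): R=GRGR U=WBWR F=OWGW D=YOYG B=YRYB
After move 3 (R'): R=RRGG U=WYWY F=OBGR D=YWYW B=GROB
After move 4 (U): U=WWYY F=RRGR R=GRGG B=BBOB L=OBOO
Query 1: F[2] = G
Query 2: R[1] = R
Query 3: L[0] = O
Query 4: R[0] = G
Query 5: B[3] = B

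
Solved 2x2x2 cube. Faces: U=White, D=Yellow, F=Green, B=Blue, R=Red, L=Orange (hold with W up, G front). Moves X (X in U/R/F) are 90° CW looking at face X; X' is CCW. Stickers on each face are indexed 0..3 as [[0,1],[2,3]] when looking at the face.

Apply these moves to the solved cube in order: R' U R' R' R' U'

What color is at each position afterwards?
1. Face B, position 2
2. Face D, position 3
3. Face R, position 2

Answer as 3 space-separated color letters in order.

Answer: W O R

Derivation:
After move 1 (R'): R=RRRR U=WBWB F=GWGW D=YGYG B=YBYB
After move 2 (U): U=WWBB F=RRGW R=YBRR B=OOYB L=GWOO
After move 3 (R'): R=BRYR U=WYBO F=RWGB D=YRYW B=GOGB
After move 4 (R'): R=RRBY U=WGBG F=RYGO D=YWYB B=WORB
After move 5 (R'): R=RYRB U=WRBW F=RGGG D=YYYO B=BOWB
After move 6 (U'): U=RWWB F=GWGG R=RGRB B=RYWB L=BOOO
Query 1: B[2] = W
Query 2: D[3] = O
Query 3: R[2] = R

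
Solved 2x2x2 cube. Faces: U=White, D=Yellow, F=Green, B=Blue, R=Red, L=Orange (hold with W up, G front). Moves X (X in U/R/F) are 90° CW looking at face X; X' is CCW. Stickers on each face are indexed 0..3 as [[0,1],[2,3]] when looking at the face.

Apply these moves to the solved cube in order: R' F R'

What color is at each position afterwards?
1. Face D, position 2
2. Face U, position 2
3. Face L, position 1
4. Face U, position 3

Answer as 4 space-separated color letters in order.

After move 1 (R'): R=RRRR U=WBWB F=GWGW D=YGYG B=YBYB
After move 2 (F): F=GGWW U=WBOO R=WRBR D=RRYG L=OYOG
After move 3 (R'): R=RRWB U=WYOY F=GBWO D=RGYW B=GBRB
Query 1: D[2] = Y
Query 2: U[2] = O
Query 3: L[1] = Y
Query 4: U[3] = Y

Answer: Y O Y Y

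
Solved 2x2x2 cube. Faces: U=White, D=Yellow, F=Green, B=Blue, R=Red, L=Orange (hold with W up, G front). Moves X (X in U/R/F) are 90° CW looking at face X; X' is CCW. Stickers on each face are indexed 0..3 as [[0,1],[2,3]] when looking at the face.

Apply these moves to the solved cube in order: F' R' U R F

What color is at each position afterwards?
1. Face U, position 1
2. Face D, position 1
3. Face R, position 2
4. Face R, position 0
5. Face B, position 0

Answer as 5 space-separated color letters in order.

After move 1 (F'): F=GGGG U=WWRR R=YRYR D=OOYY L=OWOW
After move 2 (R'): R=RRYY U=WBRB F=GWGR D=OGYG B=YBOB
After move 3 (U): U=RWBB F=RRGR R=YBYY B=OWOB L=GWOW
After move 4 (R): R=YYYB U=RRBR F=RGGG D=OOYO B=BWWB
After move 5 (F): F=GRGG U=RRWW R=BYRB D=YYYO L=GOOO
Query 1: U[1] = R
Query 2: D[1] = Y
Query 3: R[2] = R
Query 4: R[0] = B
Query 5: B[0] = B

Answer: R Y R B B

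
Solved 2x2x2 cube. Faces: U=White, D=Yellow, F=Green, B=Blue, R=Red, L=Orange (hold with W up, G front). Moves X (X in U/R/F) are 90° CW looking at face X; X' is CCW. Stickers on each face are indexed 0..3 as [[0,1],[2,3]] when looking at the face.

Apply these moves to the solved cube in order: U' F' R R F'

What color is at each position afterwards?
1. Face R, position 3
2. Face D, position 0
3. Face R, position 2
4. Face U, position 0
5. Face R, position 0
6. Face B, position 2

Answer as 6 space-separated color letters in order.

Answer: Y W B W W G

Derivation:
After move 1 (U'): U=WWWW F=OOGG R=GGRR B=RRBB L=BBOO
After move 2 (F'): F=OGOG U=WWGR R=YGYR D=BOYY L=BWOW
After move 3 (R): R=YYRG U=WGGG F=OOOY D=BBYR B=RRWB
After move 4 (R): R=RYGY U=WOGY F=OBOR D=BWYR B=GRGB
After move 5 (F'): F=BROO U=WORG R=WYBY D=WWYR L=BYOG
Query 1: R[3] = Y
Query 2: D[0] = W
Query 3: R[2] = B
Query 4: U[0] = W
Query 5: R[0] = W
Query 6: B[2] = G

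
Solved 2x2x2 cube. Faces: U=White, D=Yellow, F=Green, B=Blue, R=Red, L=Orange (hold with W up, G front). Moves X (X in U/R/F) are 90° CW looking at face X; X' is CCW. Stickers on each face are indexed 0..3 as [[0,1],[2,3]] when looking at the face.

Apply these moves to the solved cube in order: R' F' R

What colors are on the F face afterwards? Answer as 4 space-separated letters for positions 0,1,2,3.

Answer: W O G G

Derivation:
After move 1 (R'): R=RRRR U=WBWB F=GWGW D=YGYG B=YBYB
After move 2 (F'): F=WWGG U=WBRR R=GRYR D=OOYG L=OBOW
After move 3 (R): R=YGRR U=WWRG F=WOGG D=OYYY B=RBBB
Query: F face = WOGG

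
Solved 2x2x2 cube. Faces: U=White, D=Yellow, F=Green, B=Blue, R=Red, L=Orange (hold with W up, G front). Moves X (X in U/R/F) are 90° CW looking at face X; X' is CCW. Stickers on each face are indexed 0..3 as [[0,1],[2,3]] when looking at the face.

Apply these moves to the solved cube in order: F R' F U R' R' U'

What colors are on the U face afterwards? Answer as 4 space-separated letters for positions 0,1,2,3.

Answer: R G Y Y

Derivation:
After move 1 (F): F=GGGG U=WWOO R=WRWR D=RRYY L=OYOY
After move 2 (R'): R=RRWW U=WBOB F=GWGO D=RGYG B=YBRB
After move 3 (F): F=GGOW U=WBYY R=ORBW D=WRYG L=OROG
After move 4 (U): U=YWYB F=OROW R=YBBW B=ORRB L=GGOG
After move 5 (R'): R=BWYB U=YRYO F=OWOB D=WRYW B=GRRB
After move 6 (R'): R=WBBY U=YRYG F=OROO D=WWYB B=WRRB
After move 7 (U'): U=RGYY F=GGOO R=ORBY B=WBRB L=WROG
Query: U face = RGYY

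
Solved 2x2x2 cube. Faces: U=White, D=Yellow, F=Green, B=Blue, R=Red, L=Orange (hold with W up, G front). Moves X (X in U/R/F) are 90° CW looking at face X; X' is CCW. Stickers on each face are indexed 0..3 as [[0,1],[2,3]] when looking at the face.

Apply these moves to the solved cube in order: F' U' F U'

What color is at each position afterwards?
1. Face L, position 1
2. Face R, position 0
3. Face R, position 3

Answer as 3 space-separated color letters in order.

Answer: R G R

Derivation:
After move 1 (F'): F=GGGG U=WWRR R=YRYR D=OOYY L=OWOW
After move 2 (U'): U=WRWR F=OWGG R=GGYR B=YRBB L=BBOW
After move 3 (F): F=GOGW U=WRWB R=WGRR D=YGYY L=BOOO
After move 4 (U'): U=RBWW F=BOGW R=GORR B=WGBB L=YROO
Query 1: L[1] = R
Query 2: R[0] = G
Query 3: R[3] = R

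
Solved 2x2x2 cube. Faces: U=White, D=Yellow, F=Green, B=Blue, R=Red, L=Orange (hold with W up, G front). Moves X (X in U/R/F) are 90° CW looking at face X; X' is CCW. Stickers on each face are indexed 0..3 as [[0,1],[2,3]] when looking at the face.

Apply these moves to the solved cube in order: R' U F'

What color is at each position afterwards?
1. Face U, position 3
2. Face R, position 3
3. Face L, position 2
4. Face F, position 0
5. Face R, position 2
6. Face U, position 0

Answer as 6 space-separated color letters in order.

Answer: R R O R Y W

Derivation:
After move 1 (R'): R=RRRR U=WBWB F=GWGW D=YGYG B=YBYB
After move 2 (U): U=WWBB F=RRGW R=YBRR B=OOYB L=GWOO
After move 3 (F'): F=RWRG U=WWYR R=GBYR D=WOYG L=GBOB
Query 1: U[3] = R
Query 2: R[3] = R
Query 3: L[2] = O
Query 4: F[0] = R
Query 5: R[2] = Y
Query 6: U[0] = W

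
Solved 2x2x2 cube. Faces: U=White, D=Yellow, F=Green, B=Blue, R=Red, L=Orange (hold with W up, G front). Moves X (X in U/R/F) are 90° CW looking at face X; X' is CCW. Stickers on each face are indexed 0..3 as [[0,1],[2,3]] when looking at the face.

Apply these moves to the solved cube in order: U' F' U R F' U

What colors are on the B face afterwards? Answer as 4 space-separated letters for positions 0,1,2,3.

Answer: O G W B

Derivation:
After move 1 (U'): U=WWWW F=OOGG R=GGRR B=RRBB L=BBOO
After move 2 (F'): F=OGOG U=WWGR R=YGYR D=BOYY L=BWOW
After move 3 (U): U=GWRW F=YGOG R=RRYR B=BWBB L=OGOW
After move 4 (R): R=YRRR U=GGRG F=YOOY D=BBYB B=WWWB
After move 5 (F'): F=OYYO U=GGYR R=BRBR D=GWYB L=OGOR
After move 6 (U): U=YGRG F=BRYO R=WWBR B=OGWB L=OYOR
Query: B face = OGWB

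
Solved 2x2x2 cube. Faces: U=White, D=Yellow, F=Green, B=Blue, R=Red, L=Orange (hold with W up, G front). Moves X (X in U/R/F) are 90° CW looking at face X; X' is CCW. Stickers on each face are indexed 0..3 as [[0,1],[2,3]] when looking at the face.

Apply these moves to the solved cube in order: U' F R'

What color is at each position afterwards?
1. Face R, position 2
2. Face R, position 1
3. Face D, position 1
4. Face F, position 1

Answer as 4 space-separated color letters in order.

After move 1 (U'): U=WWWW F=OOGG R=GGRR B=RRBB L=BBOO
After move 2 (F): F=GOGO U=WWOB R=WGWR D=RGYY L=BYOY
After move 3 (R'): R=GRWW U=WBOR F=GWGB D=ROYO B=YRGB
Query 1: R[2] = W
Query 2: R[1] = R
Query 3: D[1] = O
Query 4: F[1] = W

Answer: W R O W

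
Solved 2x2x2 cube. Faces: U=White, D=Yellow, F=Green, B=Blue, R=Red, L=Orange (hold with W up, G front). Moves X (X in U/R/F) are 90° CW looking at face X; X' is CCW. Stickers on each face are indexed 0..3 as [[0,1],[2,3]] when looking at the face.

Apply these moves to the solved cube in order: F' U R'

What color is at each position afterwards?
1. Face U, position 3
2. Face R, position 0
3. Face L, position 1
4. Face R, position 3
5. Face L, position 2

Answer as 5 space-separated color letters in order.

Answer: O B G Y O

Derivation:
After move 1 (F'): F=GGGG U=WWRR R=YRYR D=OOYY L=OWOW
After move 2 (U): U=RWRW F=YRGG R=BBYR B=OWBB L=GGOW
After move 3 (R'): R=BRBY U=RBRO F=YWGW D=ORYG B=YWOB
Query 1: U[3] = O
Query 2: R[0] = B
Query 3: L[1] = G
Query 4: R[3] = Y
Query 5: L[2] = O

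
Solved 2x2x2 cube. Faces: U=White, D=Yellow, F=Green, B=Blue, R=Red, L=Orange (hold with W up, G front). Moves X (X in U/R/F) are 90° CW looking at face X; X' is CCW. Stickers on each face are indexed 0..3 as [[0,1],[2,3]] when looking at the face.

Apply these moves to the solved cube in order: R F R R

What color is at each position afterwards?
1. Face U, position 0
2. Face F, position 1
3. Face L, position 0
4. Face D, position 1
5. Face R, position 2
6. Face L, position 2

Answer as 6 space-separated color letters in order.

Answer: W W O G R O

Derivation:
After move 1 (R): R=RRRR U=WGWG F=GYGY D=YBYB B=WBWB
After move 2 (F): F=GGYY U=WGOO R=WRGR D=RRYB L=OYOB
After move 3 (R): R=GWRR U=WGOY F=GRYB D=RWYW B=OBGB
After move 4 (R): R=RGRW U=WROB F=GWYW D=RGYO B=YBGB
Query 1: U[0] = W
Query 2: F[1] = W
Query 3: L[0] = O
Query 4: D[1] = G
Query 5: R[2] = R
Query 6: L[2] = O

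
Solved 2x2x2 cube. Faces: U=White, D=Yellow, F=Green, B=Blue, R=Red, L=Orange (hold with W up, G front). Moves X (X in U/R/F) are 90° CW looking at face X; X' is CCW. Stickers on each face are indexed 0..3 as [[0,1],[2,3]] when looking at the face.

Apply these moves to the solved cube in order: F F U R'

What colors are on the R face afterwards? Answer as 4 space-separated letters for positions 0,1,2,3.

After move 1 (F): F=GGGG U=WWOO R=WRWR D=RRYY L=OYOY
After move 2 (F): F=GGGG U=WWYY R=OROR D=WWYY L=OROR
After move 3 (U): U=YWYW F=ORGG R=BBOR B=ORBB L=GGOR
After move 4 (R'): R=BRBO U=YBYO F=OWGW D=WRYG B=YRWB
Query: R face = BRBO

Answer: B R B O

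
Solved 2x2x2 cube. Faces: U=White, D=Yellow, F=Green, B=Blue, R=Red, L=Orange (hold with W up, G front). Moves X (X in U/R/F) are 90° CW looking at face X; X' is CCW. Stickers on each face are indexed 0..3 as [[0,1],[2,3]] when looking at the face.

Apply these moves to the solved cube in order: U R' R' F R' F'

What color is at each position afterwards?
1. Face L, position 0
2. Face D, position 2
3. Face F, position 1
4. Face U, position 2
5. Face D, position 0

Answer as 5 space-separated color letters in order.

Answer: G Y G R Y

Derivation:
After move 1 (U): U=WWWW F=RRGG R=BBRR B=OOBB L=GGOO
After move 2 (R'): R=BRBR U=WBWO F=RWGW D=YRYG B=YOYB
After move 3 (R'): R=RRBB U=WYWY F=RBGO D=YWYW B=GORB
After move 4 (F): F=GROB U=WYOG R=WRYB D=BRYW L=GYOW
After move 5 (R'): R=RBWY U=WROG F=GYOG D=BRYB B=WORB
After move 6 (F'): F=YGGO U=WRRW R=RBBY D=YWYB L=GGOO
Query 1: L[0] = G
Query 2: D[2] = Y
Query 3: F[1] = G
Query 4: U[2] = R
Query 5: D[0] = Y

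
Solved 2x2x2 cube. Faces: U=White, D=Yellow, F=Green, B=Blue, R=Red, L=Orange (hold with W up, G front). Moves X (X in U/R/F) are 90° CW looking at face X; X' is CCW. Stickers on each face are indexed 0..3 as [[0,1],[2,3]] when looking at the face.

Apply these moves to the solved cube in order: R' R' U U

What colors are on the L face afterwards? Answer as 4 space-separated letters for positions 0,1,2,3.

Answer: R R O O

Derivation:
After move 1 (R'): R=RRRR U=WBWB F=GWGW D=YGYG B=YBYB
After move 2 (R'): R=RRRR U=WYWY F=GBGB D=YWYW B=GBGB
After move 3 (U): U=WWYY F=RRGB R=GBRR B=OOGB L=GBOO
After move 4 (U): U=YWYW F=GBGB R=OORR B=GBGB L=RROO
Query: L face = RROO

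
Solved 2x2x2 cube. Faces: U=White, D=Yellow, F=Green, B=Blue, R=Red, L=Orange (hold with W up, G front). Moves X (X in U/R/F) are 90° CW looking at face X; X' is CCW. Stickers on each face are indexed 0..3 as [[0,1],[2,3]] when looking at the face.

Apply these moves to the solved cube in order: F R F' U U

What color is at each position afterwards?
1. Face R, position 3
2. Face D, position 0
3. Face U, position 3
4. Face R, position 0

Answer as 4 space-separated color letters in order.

After move 1 (F): F=GGGG U=WWOO R=WRWR D=RRYY L=OYOY
After move 2 (R): R=WWRR U=WGOG F=GRGY D=RBYB B=OBWB
After move 3 (F'): F=RYGG U=WGWR R=BWRR D=YYYB L=OGOO
After move 4 (U): U=WWRG F=BWGG R=OBRR B=OGWB L=RYOO
After move 5 (U): U=RWGW F=OBGG R=OGRR B=RYWB L=BWOO
Query 1: R[3] = R
Query 2: D[0] = Y
Query 3: U[3] = W
Query 4: R[0] = O

Answer: R Y W O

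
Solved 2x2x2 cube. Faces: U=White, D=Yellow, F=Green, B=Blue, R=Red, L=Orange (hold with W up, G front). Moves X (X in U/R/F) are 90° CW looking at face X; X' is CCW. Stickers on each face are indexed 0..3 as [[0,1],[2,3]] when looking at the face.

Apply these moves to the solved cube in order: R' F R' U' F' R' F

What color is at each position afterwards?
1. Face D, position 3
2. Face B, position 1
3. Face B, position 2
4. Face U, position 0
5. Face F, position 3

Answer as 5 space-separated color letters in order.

After move 1 (R'): R=RRRR U=WBWB F=GWGW D=YGYG B=YBYB
After move 2 (F): F=GGWW U=WBOO R=WRBR D=RRYG L=OYOG
After move 3 (R'): R=RRWB U=WYOY F=GBWO D=RGYW B=GBRB
After move 4 (U'): U=YYWO F=OYWO R=GBWB B=RRRB L=GBOG
After move 5 (F'): F=YOOW U=YYGW R=GBRB D=BGYW L=GOOW
After move 6 (R'): R=BBGR U=YRGR F=YYOW D=BOYW B=WRGB
After move 7 (F): F=OYWY U=YRWO R=GBRR D=GBYW L=GBOO
Query 1: D[3] = W
Query 2: B[1] = R
Query 3: B[2] = G
Query 4: U[0] = Y
Query 5: F[3] = Y

Answer: W R G Y Y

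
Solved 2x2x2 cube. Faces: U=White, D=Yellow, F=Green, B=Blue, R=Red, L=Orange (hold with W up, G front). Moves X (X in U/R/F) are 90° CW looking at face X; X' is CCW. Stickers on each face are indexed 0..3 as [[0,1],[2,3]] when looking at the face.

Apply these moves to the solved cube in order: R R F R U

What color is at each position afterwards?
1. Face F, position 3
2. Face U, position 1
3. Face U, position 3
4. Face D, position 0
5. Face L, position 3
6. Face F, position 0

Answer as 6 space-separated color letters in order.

After move 1 (R): R=RRRR U=WGWG F=GYGY D=YBYB B=WBWB
After move 2 (R): R=RRRR U=WYWY F=GBGB D=YWYW B=GBGB
After move 3 (F): F=GGBB U=WYOO R=WRYR D=RRYW L=OYOW
After move 4 (R): R=YWRR U=WGOB F=GRBW D=RGYG B=OBYB
After move 5 (U): U=OWBG F=YWBW R=OBRR B=OYYB L=GROW
Query 1: F[3] = W
Query 2: U[1] = W
Query 3: U[3] = G
Query 4: D[0] = R
Query 5: L[3] = W
Query 6: F[0] = Y

Answer: W W G R W Y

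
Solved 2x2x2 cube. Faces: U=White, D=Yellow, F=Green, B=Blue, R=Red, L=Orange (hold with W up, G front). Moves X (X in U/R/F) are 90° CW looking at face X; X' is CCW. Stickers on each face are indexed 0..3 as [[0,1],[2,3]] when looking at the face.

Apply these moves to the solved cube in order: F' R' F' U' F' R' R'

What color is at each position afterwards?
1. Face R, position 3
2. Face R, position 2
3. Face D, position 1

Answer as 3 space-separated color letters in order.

Answer: W R Y

Derivation:
After move 1 (F'): F=GGGG U=WWRR R=YRYR D=OOYY L=OWOW
After move 2 (R'): R=RRYY U=WBRB F=GWGR D=OGYG B=YBOB
After move 3 (F'): F=WRGG U=WBRY R=GROY D=WWYG L=OBOR
After move 4 (U'): U=BYWR F=OBGG R=WROY B=GROB L=YBOR
After move 5 (F'): F=BGOG U=BYWO R=WRWY D=BRYG L=YROW
After move 6 (R'): R=RYWW U=BOWG F=BYOO D=BGYG B=GRRB
After move 7 (R'): R=YWRW U=BRWG F=BOOG D=BYYO B=GRGB
Query 1: R[3] = W
Query 2: R[2] = R
Query 3: D[1] = Y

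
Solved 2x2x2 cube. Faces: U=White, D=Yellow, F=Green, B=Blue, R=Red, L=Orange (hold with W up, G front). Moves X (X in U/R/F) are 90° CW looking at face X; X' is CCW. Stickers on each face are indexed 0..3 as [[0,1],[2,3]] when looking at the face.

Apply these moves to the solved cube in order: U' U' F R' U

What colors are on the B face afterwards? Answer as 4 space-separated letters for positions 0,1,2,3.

Answer: R Y O B

Derivation:
After move 1 (U'): U=WWWW F=OOGG R=GGRR B=RRBB L=BBOO
After move 2 (U'): U=WWWW F=BBGG R=OORR B=GGBB L=RROO
After move 3 (F): F=GBGB U=WWOR R=WOWR D=ROYY L=RYOY
After move 4 (R'): R=ORWW U=WBOG F=GWGR D=RBYB B=YGOB
After move 5 (U): U=OWGB F=ORGR R=YGWW B=RYOB L=GWOY
Query: B face = RYOB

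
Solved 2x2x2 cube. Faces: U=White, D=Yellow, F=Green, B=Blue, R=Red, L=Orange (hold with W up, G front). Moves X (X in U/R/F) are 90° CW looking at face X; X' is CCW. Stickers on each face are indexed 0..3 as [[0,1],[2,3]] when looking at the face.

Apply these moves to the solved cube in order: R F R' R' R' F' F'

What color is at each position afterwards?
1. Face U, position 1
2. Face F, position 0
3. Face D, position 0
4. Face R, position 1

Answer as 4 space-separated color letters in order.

Answer: G B Y W

Derivation:
After move 1 (R): R=RRRR U=WGWG F=GYGY D=YBYB B=WBWB
After move 2 (F): F=GGYY U=WGOO R=WRGR D=RRYB L=OYOB
After move 3 (R'): R=RRWG U=WWOW F=GGYO D=RGYY B=BBRB
After move 4 (R'): R=RGRW U=WROB F=GWYW D=RGYO B=YBGB
After move 5 (R'): R=GWRR U=WGOY F=GRYB D=RWYW B=OBGB
After move 6 (F'): F=RBGY U=WGGR R=WWRR D=YBYW L=OYOO
After move 7 (F'): F=BYRG U=WGWR R=BWYR D=YOYW L=OROG
Query 1: U[1] = G
Query 2: F[0] = B
Query 3: D[0] = Y
Query 4: R[1] = W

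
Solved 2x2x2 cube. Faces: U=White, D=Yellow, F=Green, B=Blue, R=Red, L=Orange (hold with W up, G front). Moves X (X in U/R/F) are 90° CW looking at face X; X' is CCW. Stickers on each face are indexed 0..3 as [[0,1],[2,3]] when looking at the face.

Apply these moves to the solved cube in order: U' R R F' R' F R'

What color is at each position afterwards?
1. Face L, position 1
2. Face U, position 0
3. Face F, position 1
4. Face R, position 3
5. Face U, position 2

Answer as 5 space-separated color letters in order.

After move 1 (U'): U=WWWW F=OOGG R=GGRR B=RRBB L=BBOO
After move 2 (R): R=RGRG U=WOWG F=OYGY D=YBYR B=WRWB
After move 3 (R): R=RRGG U=WYWY F=OBGR D=YWYW B=GROB
After move 4 (F'): F=BROG U=WYRG R=WRYG D=BOYW L=BYOW
After move 5 (R'): R=RGWY U=WORG F=BYOG D=BRYG B=WROB
After move 6 (F): F=OBGY U=WOWY R=RGGY D=WRYG L=BBOR
After move 7 (R'): R=GYRG U=WOWW F=OOGY D=WBYY B=GRRB
Query 1: L[1] = B
Query 2: U[0] = W
Query 3: F[1] = O
Query 4: R[3] = G
Query 5: U[2] = W

Answer: B W O G W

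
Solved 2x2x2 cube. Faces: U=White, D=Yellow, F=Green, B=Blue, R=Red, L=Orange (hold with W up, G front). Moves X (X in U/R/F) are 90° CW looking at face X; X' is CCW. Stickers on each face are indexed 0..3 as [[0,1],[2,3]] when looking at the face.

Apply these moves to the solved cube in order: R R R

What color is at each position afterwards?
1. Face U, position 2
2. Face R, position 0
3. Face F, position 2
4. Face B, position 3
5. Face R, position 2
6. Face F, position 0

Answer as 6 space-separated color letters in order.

After move 1 (R): R=RRRR U=WGWG F=GYGY D=YBYB B=WBWB
After move 2 (R): R=RRRR U=WYWY F=GBGB D=YWYW B=GBGB
After move 3 (R): R=RRRR U=WBWB F=GWGW D=YGYG B=YBYB
Query 1: U[2] = W
Query 2: R[0] = R
Query 3: F[2] = G
Query 4: B[3] = B
Query 5: R[2] = R
Query 6: F[0] = G

Answer: W R G B R G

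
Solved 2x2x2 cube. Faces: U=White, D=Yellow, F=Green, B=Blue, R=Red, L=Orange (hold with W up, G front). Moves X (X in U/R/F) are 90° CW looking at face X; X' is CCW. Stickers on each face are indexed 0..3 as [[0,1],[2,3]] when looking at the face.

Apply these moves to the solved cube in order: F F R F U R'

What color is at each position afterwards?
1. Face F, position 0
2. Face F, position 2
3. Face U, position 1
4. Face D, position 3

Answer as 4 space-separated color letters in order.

After move 1 (F): F=GGGG U=WWOO R=WRWR D=RRYY L=OYOY
After move 2 (F): F=GGGG U=WWYY R=OROR D=WWYY L=OROR
After move 3 (R): R=OORR U=WGYG F=GWGY D=WBYB B=YBWB
After move 4 (F): F=GGYW U=WGRR R=YOGR D=ROYB L=OWOB
After move 5 (U): U=RWRG F=YOYW R=YBGR B=OWWB L=GGOB
After move 6 (R'): R=BRYG U=RWRO F=YWYG D=ROYW B=BWOB
Query 1: F[0] = Y
Query 2: F[2] = Y
Query 3: U[1] = W
Query 4: D[3] = W

Answer: Y Y W W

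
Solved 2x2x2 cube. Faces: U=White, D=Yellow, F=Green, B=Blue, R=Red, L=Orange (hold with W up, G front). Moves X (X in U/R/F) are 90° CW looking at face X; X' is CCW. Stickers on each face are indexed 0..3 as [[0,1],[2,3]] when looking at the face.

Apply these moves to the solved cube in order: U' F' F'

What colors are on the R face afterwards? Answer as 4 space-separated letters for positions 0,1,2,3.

Answer: O G B R

Derivation:
After move 1 (U'): U=WWWW F=OOGG R=GGRR B=RRBB L=BBOO
After move 2 (F'): F=OGOG U=WWGR R=YGYR D=BOYY L=BWOW
After move 3 (F'): F=GGOO U=WWYY R=OGBR D=WWYY L=BROG
Query: R face = OGBR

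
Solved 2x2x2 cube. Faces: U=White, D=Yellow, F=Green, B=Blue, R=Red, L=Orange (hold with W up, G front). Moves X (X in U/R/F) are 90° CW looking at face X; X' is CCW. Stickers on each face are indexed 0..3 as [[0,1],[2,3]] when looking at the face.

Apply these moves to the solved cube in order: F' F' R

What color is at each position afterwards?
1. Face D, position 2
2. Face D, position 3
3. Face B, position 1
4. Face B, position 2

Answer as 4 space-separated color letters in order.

Answer: Y B B W

Derivation:
After move 1 (F'): F=GGGG U=WWRR R=YRYR D=OOYY L=OWOW
After move 2 (F'): F=GGGG U=WWYY R=OROR D=WWYY L=OROR
After move 3 (R): R=OORR U=WGYG F=GWGY D=WBYB B=YBWB
Query 1: D[2] = Y
Query 2: D[3] = B
Query 3: B[1] = B
Query 4: B[2] = W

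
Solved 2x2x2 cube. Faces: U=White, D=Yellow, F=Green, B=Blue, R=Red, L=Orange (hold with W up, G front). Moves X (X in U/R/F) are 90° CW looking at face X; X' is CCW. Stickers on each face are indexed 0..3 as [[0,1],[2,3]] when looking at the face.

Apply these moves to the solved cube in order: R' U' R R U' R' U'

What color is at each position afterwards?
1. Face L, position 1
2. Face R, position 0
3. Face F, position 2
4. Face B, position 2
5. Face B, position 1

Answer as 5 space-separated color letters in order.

After move 1 (R'): R=RRRR U=WBWB F=GWGW D=YGYG B=YBYB
After move 2 (U'): U=BBWW F=OOGW R=GWRR B=RRYB L=YBOO
After move 3 (R): R=RGRW U=BOWW F=OGGG D=YYYR B=WRBB
After move 4 (R): R=RRWG U=BGWG F=OYGR D=YBYW B=WROB
After move 5 (U'): U=GGBW F=YBGR R=OYWG B=RROB L=WROO
After move 6 (R'): R=YGOW U=GOBR F=YGGW D=YBYR B=WRBB
After move 7 (U'): U=ORGB F=WRGW R=YGOW B=YGBB L=WROO
Query 1: L[1] = R
Query 2: R[0] = Y
Query 3: F[2] = G
Query 4: B[2] = B
Query 5: B[1] = G

Answer: R Y G B G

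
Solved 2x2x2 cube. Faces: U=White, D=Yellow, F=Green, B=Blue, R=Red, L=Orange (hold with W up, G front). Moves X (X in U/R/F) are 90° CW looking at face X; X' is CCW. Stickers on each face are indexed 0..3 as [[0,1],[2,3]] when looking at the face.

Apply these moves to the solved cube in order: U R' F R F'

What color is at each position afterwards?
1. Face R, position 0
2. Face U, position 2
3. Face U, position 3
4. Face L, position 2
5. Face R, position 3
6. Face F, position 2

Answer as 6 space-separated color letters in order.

Answer: Y O R O R G

Derivation:
After move 1 (U): U=WWWW F=RRGG R=BBRR B=OOBB L=GGOO
After move 2 (R'): R=BRBR U=WBWO F=RWGW D=YRYG B=YOYB
After move 3 (F): F=GRWW U=WBOG R=WROR D=BBYG L=GYOR
After move 4 (R): R=OWRR U=WROW F=GBWG D=BYYY B=GOBB
After move 5 (F'): F=BGGW U=WROR R=YWBR D=YRYY L=GWOO
Query 1: R[0] = Y
Query 2: U[2] = O
Query 3: U[3] = R
Query 4: L[2] = O
Query 5: R[3] = R
Query 6: F[2] = G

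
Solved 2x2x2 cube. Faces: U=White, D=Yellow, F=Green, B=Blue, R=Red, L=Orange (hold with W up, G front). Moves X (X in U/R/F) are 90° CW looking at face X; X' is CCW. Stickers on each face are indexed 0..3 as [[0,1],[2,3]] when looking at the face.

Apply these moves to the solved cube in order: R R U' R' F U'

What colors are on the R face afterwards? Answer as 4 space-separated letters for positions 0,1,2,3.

Answer: G O R R

Derivation:
After move 1 (R): R=RRRR U=WGWG F=GYGY D=YBYB B=WBWB
After move 2 (R): R=RRRR U=WYWY F=GBGB D=YWYW B=GBGB
After move 3 (U'): U=YYWW F=OOGB R=GBRR B=RRGB L=GBOO
After move 4 (R'): R=BRGR U=YGWR F=OYGW D=YOYB B=WRWB
After move 5 (F): F=GOWY U=YGOB R=WRRR D=GBYB L=GYOO
After move 6 (U'): U=GBYO F=GYWY R=GORR B=WRWB L=WROO
Query: R face = GORR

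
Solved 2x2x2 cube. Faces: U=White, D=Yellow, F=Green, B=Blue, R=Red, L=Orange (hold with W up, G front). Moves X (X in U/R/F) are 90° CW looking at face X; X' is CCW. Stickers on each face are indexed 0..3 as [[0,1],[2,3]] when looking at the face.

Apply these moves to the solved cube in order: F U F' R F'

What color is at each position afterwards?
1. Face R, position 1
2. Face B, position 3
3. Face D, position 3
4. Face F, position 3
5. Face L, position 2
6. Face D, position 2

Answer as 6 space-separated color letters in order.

After move 1 (F): F=GGGG U=WWOO R=WRWR D=RRYY L=OYOY
After move 2 (U): U=OWOW F=WRGG R=BBWR B=OYBB L=GGOY
After move 3 (F'): F=RGWG U=OWBW R=RBRR D=GYYY L=GWOO
After move 4 (R): R=RRRB U=OGBG F=RYWY D=GBYO B=WYWB
After move 5 (F'): F=YYRW U=OGRR R=BRGB D=WOYO L=GGOB
Query 1: R[1] = R
Query 2: B[3] = B
Query 3: D[3] = O
Query 4: F[3] = W
Query 5: L[2] = O
Query 6: D[2] = Y

Answer: R B O W O Y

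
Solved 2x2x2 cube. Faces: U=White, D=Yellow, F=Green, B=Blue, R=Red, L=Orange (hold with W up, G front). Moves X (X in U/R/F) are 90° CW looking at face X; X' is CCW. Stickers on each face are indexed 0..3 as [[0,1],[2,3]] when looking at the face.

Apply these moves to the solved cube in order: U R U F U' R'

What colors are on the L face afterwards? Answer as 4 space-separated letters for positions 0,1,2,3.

Answer: G G O B

Derivation:
After move 1 (U): U=WWWW F=RRGG R=BBRR B=OOBB L=GGOO
After move 2 (R): R=RBRB U=WRWG F=RYGY D=YBYO B=WOWB
After move 3 (U): U=WWGR F=RBGY R=WORB B=GGWB L=RYOO
After move 4 (F): F=GRYB U=WWOY R=GORB D=RWYO L=RYOB
After move 5 (U'): U=WYWO F=RYYB R=GRRB B=GOWB L=GGOB
After move 6 (R'): R=RBGR U=WWWG F=RYYO D=RYYB B=OOWB
Query: L face = GGOB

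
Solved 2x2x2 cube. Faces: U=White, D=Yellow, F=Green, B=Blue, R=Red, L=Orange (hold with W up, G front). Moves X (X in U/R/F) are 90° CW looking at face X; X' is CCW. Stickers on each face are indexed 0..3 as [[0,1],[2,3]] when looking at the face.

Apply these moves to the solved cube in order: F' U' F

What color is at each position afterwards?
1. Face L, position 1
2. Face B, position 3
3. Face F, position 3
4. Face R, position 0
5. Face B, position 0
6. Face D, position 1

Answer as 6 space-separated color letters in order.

Answer: O B W W Y G

Derivation:
After move 1 (F'): F=GGGG U=WWRR R=YRYR D=OOYY L=OWOW
After move 2 (U'): U=WRWR F=OWGG R=GGYR B=YRBB L=BBOW
After move 3 (F): F=GOGW U=WRWB R=WGRR D=YGYY L=BOOO
Query 1: L[1] = O
Query 2: B[3] = B
Query 3: F[3] = W
Query 4: R[0] = W
Query 5: B[0] = Y
Query 6: D[1] = G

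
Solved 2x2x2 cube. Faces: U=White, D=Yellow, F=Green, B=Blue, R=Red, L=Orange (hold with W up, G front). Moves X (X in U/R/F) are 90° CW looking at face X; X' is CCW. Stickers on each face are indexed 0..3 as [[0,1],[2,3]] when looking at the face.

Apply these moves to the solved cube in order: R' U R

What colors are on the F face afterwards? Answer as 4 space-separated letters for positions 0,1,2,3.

Answer: R G G G

Derivation:
After move 1 (R'): R=RRRR U=WBWB F=GWGW D=YGYG B=YBYB
After move 2 (U): U=WWBB F=RRGW R=YBRR B=OOYB L=GWOO
After move 3 (R): R=RYRB U=WRBW F=RGGG D=YYYO B=BOWB
Query: F face = RGGG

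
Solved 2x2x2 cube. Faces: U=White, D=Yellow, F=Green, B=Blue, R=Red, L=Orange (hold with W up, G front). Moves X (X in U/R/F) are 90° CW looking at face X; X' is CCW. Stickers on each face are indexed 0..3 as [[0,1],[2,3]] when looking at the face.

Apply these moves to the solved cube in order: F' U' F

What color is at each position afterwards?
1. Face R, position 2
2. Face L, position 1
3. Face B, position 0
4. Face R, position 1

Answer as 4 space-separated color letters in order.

After move 1 (F'): F=GGGG U=WWRR R=YRYR D=OOYY L=OWOW
After move 2 (U'): U=WRWR F=OWGG R=GGYR B=YRBB L=BBOW
After move 3 (F): F=GOGW U=WRWB R=WGRR D=YGYY L=BOOO
Query 1: R[2] = R
Query 2: L[1] = O
Query 3: B[0] = Y
Query 4: R[1] = G

Answer: R O Y G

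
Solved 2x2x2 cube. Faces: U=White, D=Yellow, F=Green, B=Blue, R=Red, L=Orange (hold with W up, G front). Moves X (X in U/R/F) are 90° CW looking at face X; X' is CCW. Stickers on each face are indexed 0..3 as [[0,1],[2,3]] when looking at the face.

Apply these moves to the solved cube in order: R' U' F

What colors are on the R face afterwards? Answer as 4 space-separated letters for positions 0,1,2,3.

After move 1 (R'): R=RRRR U=WBWB F=GWGW D=YGYG B=YBYB
After move 2 (U'): U=BBWW F=OOGW R=GWRR B=RRYB L=YBOO
After move 3 (F): F=GOWO U=BBOB R=WWWR D=RGYG L=YYOG
Query: R face = WWWR

Answer: W W W R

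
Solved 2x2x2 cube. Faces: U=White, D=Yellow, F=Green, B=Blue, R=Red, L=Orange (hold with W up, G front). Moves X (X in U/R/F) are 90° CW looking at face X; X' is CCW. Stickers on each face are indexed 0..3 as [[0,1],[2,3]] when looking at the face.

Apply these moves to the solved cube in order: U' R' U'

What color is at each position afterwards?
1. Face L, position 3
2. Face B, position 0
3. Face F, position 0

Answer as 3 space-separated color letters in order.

After move 1 (U'): U=WWWW F=OOGG R=GGRR B=RRBB L=BBOO
After move 2 (R'): R=GRGR U=WBWR F=OWGW D=YOYG B=YRYB
After move 3 (U'): U=BRWW F=BBGW R=OWGR B=GRYB L=YROO
Query 1: L[3] = O
Query 2: B[0] = G
Query 3: F[0] = B

Answer: O G B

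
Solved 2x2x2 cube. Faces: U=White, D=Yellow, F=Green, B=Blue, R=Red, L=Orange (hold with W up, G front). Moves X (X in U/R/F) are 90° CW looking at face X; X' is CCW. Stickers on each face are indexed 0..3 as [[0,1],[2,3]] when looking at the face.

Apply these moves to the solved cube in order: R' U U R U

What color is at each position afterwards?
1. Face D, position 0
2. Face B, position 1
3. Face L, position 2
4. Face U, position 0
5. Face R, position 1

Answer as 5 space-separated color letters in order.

Answer: Y R O B W

Derivation:
After move 1 (R'): R=RRRR U=WBWB F=GWGW D=YGYG B=YBYB
After move 2 (U): U=WWBB F=RRGW R=YBRR B=OOYB L=GWOO
After move 3 (U): U=BWBW F=YBGW R=OORR B=GWYB L=RROO
After move 4 (R): R=RORO U=BBBW F=YGGG D=YYYG B=WWWB
After move 5 (U): U=BBWB F=ROGG R=WWRO B=RRWB L=YGOO
Query 1: D[0] = Y
Query 2: B[1] = R
Query 3: L[2] = O
Query 4: U[0] = B
Query 5: R[1] = W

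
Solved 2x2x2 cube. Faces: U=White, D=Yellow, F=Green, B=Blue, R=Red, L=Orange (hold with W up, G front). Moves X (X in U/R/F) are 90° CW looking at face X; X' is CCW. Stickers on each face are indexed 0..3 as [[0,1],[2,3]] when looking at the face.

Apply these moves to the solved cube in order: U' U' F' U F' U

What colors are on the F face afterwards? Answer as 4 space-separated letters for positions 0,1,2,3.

Answer: O G Y B

Derivation:
After move 1 (U'): U=WWWW F=OOGG R=GGRR B=RRBB L=BBOO
After move 2 (U'): U=WWWW F=BBGG R=OORR B=GGBB L=RROO
After move 3 (F'): F=BGBG U=WWOR R=YOYR D=ROYY L=RWOW
After move 4 (U): U=OWRW F=YOBG R=GGYR B=RWBB L=BGOW
After move 5 (F'): F=OGYB U=OWGY R=OGRR D=GWYY L=BWOR
After move 6 (U): U=GOYW F=OGYB R=RWRR B=BWBB L=OGOR
Query: F face = OGYB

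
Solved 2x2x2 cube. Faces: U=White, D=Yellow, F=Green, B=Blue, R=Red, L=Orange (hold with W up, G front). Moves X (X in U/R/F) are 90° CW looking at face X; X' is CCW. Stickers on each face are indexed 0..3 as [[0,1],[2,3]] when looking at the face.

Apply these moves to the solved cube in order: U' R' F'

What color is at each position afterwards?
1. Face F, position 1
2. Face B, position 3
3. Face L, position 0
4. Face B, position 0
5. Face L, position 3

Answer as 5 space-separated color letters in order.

Answer: W B B Y W

Derivation:
After move 1 (U'): U=WWWW F=OOGG R=GGRR B=RRBB L=BBOO
After move 2 (R'): R=GRGR U=WBWR F=OWGW D=YOYG B=YRYB
After move 3 (F'): F=WWOG U=WBGG R=ORYR D=BOYG L=BROW
Query 1: F[1] = W
Query 2: B[3] = B
Query 3: L[0] = B
Query 4: B[0] = Y
Query 5: L[3] = W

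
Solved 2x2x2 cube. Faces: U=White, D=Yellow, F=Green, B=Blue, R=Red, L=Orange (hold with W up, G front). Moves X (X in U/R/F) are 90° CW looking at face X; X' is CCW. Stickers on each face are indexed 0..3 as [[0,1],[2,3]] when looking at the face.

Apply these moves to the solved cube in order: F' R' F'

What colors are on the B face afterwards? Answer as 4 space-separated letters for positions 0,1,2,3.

After move 1 (F'): F=GGGG U=WWRR R=YRYR D=OOYY L=OWOW
After move 2 (R'): R=RRYY U=WBRB F=GWGR D=OGYG B=YBOB
After move 3 (F'): F=WRGG U=WBRY R=GROY D=WWYG L=OBOR
Query: B face = YBOB

Answer: Y B O B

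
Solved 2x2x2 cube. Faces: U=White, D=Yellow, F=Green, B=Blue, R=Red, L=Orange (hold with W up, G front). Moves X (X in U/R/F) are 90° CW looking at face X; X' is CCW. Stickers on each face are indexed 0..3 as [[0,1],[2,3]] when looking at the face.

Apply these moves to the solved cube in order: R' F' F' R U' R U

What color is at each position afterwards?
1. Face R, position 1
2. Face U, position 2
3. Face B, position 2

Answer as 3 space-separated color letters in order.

Answer: O G G

Derivation:
After move 1 (R'): R=RRRR U=WBWB F=GWGW D=YGYG B=YBYB
After move 2 (F'): F=WWGG U=WBRR R=GRYR D=OOYG L=OBOW
After move 3 (F'): F=WGWG U=WBGY R=OROR D=BWYG L=OROR
After move 4 (R): R=OORR U=WGGG F=WWWG D=BYYY B=YBBB
After move 5 (U'): U=GGWG F=ORWG R=WWRR B=OOBB L=YBOR
After move 6 (R): R=RWRW U=GRWG F=OYWY D=BBYO B=GOGB
After move 7 (U): U=WGGR F=RWWY R=GORW B=YBGB L=OYOR
Query 1: R[1] = O
Query 2: U[2] = G
Query 3: B[2] = G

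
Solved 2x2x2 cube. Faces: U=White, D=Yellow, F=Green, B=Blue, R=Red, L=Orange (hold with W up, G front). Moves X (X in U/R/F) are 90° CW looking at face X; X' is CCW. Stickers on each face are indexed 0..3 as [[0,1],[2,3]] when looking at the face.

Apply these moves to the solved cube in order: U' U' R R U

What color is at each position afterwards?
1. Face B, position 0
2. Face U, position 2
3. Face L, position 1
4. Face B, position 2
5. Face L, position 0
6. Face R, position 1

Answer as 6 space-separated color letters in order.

Answer: R Y B B B G

Derivation:
After move 1 (U'): U=WWWW F=OOGG R=GGRR B=RRBB L=BBOO
After move 2 (U'): U=WWWW F=BBGG R=OORR B=GGBB L=RROO
After move 3 (R): R=RORO U=WBWG F=BYGY D=YBYG B=WGWB
After move 4 (R): R=RROO U=WYWY F=BBGG D=YWYW B=GGBB
After move 5 (U): U=WWYY F=RRGG R=GGOO B=RRBB L=BBOO
Query 1: B[0] = R
Query 2: U[2] = Y
Query 3: L[1] = B
Query 4: B[2] = B
Query 5: L[0] = B
Query 6: R[1] = G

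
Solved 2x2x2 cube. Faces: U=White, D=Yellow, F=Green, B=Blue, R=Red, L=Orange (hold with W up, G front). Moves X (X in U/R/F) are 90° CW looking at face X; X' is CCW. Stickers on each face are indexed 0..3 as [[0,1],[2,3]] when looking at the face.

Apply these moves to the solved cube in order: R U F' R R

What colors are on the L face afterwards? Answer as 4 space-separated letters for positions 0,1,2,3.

After move 1 (R): R=RRRR U=WGWG F=GYGY D=YBYB B=WBWB
After move 2 (U): U=WWGG F=RRGY R=WBRR B=OOWB L=GYOO
After move 3 (F'): F=RYRG U=WWWR R=BBYR D=YOYB L=GGOG
After move 4 (R): R=YBRB U=WYWG F=RORB D=YWYO B=ROWB
After move 5 (R): R=RYBB U=WOWB F=RWRO D=YWYR B=GOYB
Query: L face = GGOG

Answer: G G O G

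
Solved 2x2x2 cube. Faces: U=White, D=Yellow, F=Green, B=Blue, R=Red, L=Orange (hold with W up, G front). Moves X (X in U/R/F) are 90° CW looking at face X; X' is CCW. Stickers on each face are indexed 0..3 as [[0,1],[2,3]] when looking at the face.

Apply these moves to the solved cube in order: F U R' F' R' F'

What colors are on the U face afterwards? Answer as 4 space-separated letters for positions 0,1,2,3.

After move 1 (F): F=GGGG U=WWOO R=WRWR D=RRYY L=OYOY
After move 2 (U): U=OWOW F=WRGG R=BBWR B=OYBB L=GGOY
After move 3 (R'): R=BRBW U=OBOO F=WWGW D=RRYG B=YYRB
After move 4 (F'): F=WWWG U=OBBB R=RRRW D=GYYG L=GOOO
After move 5 (R'): R=RWRR U=ORBY F=WBWB D=GWYG B=GYYB
After move 6 (F'): F=BBWW U=ORRR R=WWGR D=OOYG L=GYOB
Query: U face = ORRR

Answer: O R R R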